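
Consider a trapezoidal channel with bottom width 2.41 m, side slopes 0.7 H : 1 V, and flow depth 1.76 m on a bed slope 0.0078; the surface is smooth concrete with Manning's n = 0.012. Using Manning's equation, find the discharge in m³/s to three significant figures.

A = (b + z·y)·y = (2.41 + 0.7×1.76)×1.76 = 6.410 m²
P = b + 2y√(1+z²) = 2.41 + 2×1.76×√(1+0.7²) = 6.707 m
R = A/P = 6.410/6.707 = 0.9557 m
Q = (1/n)·A·R^(2/3)·S^(1/2) = (1/0.012) × 6.410 × 0.9557^(2/3) × 0.0078^(1/2) = 45.77 m³/s

45.8 m³/s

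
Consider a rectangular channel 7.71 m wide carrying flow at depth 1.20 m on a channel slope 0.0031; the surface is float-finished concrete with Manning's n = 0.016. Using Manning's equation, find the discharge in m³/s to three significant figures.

30.3 m³/s

A = b·y = 7.71 × 1.20 = 9.252 m²
P = b + 2y = 7.71 + 2×1.20 = 10.11 m
R = A/P = 9.252/10.11 = 0.9151 m
Q = (1/n)·A·R^(2/3)·S^(1/2) = (1/0.016) × 9.252 × 0.9151^(2/3) × 0.0031^(1/2) = 30.35 m³/s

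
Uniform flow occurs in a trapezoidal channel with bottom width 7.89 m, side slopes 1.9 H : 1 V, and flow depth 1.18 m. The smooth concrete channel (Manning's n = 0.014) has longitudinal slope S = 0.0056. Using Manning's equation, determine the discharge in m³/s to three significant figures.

60.6 m³/s

A = (b + z·y)·y = (7.89 + 1.9×1.18)×1.18 = 11.96 m²
P = b + 2y√(1+z²) = 7.89 + 2×1.18×√(1+1.9²) = 12.96 m
R = A/P = 11.96/12.96 = 0.9227 m
Q = (1/n)·A·R^(2/3)·S^(1/2) = (1/0.014) × 11.96 × 0.9227^(2/3) × 0.0056^(1/2) = 60.57 m³/s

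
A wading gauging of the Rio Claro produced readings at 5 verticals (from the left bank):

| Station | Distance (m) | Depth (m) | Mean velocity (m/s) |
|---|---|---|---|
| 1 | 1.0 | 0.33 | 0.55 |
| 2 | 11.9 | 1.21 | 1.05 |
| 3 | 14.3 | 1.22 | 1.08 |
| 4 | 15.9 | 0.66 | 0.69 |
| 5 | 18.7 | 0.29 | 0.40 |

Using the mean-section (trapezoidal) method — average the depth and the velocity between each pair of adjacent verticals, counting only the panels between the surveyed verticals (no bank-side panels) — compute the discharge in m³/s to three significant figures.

11.9 m³/s

Panel 1-2: Δb = 10.9 m, d̄ = (0.33+1.21)/2 = 0.77, v̄ = (0.55+1.05)/2 = 0.8 → q = 10.9×0.77×0.8 = 6.714 m³/s
Panel 2-3: Δb = 2.4 m, d̄ = (1.21+1.22)/2 = 1.215, v̄ = (1.05+1.08)/2 = 1.065 → q = 2.4×1.215×1.065 = 3.106 m³/s
Panel 3-4: Δb = 1.6 m, d̄ = (1.22+0.66)/2 = 0.94, v̄ = (1.08+0.69)/2 = 0.885 → q = 1.6×0.94×0.885 = 1.331 m³/s
Panel 4-5: Δb = 2.8 m, d̄ = (0.66+0.29)/2 = 0.475, v̄ = (0.69+0.40)/2 = 0.545 → q = 2.8×0.475×0.545 = 0.7249 m³/s
Q = Σ q = 11.88 m³/s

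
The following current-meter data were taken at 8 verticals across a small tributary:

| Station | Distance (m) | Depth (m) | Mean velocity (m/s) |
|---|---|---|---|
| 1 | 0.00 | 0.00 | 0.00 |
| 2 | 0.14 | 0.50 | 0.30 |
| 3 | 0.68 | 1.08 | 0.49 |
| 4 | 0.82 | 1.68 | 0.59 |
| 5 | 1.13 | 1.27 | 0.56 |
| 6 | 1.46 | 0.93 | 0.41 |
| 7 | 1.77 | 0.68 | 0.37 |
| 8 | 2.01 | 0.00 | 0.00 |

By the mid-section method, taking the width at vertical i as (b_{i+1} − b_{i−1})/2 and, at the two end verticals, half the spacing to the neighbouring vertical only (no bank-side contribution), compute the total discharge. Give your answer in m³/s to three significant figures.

0.873 m³/s

w_2 = (0.68 − 0.00)/2 = 0.34 m; q_2 = 0.30 × 0.50 × 0.34 = 0.05100 m³/s
w_3 = (0.82 − 0.14)/2 = 0.34 m; q_3 = 0.49 × 1.08 × 0.34 = 0.1799 m³/s
w_4 = (1.13 − 0.68)/2 = 0.225 m; q_4 = 0.59 × 1.68 × 0.225 = 0.2230 m³/s
w_5 = (1.46 − 0.82)/2 = 0.32 m; q_5 = 0.56 × 1.27 × 0.32 = 0.2276 m³/s
w_6 = (1.77 − 1.13)/2 = 0.32 m; q_6 = 0.41 × 0.93 × 0.32 = 0.1220 m³/s
w_7 = (2.01 − 1.46)/2 = 0.275 m; q_7 = 0.37 × 0.68 × 0.275 = 0.06919 m³/s
Stations 1, 8 contribute zero (depth or velocity is 0).
Q = Σ qᵢ = 0.8727 m³/s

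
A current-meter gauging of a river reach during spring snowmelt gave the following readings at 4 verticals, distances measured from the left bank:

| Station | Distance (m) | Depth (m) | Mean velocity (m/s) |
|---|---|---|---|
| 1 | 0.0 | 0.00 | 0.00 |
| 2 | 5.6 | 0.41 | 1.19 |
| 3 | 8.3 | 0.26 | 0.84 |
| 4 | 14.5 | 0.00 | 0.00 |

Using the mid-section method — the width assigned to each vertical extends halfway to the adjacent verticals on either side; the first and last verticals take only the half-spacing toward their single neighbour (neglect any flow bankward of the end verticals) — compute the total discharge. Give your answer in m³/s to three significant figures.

3.00 m³/s

w_2 = (8.3 − 0.0)/2 = 4.15 m; q_2 = 1.19 × 0.41 × 4.15 = 2.025 m³/s
w_3 = (14.5 − 5.6)/2 = 4.45 m; q_3 = 0.84 × 0.26 × 4.45 = 0.9719 m³/s
Stations 1, 4 contribute zero (depth or velocity is 0).
Q = Σ qᵢ = 2.997 m³/s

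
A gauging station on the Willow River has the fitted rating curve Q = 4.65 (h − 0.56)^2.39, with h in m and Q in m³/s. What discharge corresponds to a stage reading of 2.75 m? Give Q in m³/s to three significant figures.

30.3 m³/s

Q = 4.65 × (2.75 − 0.56)^2.39 = 4.65 × 2.19^2.39 = 30.28 m³/s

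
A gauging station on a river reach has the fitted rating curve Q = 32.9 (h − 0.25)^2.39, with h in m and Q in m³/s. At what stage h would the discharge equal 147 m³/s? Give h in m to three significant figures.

2.12 m

h − h₀ = (Q/C)^(1/b) = (147/32.9)^(1/2.39) = 1.871 m
h = 0.25 + 1.871 = 2.121 m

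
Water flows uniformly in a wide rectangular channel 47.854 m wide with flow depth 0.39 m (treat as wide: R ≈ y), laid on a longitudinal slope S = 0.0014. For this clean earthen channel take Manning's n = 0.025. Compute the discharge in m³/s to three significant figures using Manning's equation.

A = b·y = 47.854 × 0.39 = 18.66 m²
Wide channel: R ≈ y = 0.39 m
Q = (1/n)·A·R^(2/3)·S^(1/2) = (1/0.025) × 18.66 × 0.3900^(2/3) × 0.0014^(1/2) = 14.91 m³/s

14.9 m³/s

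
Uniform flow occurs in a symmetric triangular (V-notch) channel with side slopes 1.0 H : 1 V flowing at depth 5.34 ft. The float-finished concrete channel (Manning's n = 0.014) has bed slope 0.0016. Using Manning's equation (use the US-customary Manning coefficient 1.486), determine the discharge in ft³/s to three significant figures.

A = z·y² = 1.0×5.34² = 28.52 ft²
P = 2y√(1+z²) = 2×5.34×√(1+1.0²) = 15.10 ft
R = A/P = 28.52/15.10 = 1.888 ft
Q = (1.486/n)·A·R^(2/3)·S^(1/2) = (1.486/0.014) × 28.52 × 1.888^(2/3) × 0.0016^(1/2) = 184.9 ft³/s

185 ft³/s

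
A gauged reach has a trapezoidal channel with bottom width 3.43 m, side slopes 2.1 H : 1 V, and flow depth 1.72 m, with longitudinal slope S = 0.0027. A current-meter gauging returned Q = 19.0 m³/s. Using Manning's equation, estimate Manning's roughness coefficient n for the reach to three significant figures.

A = (b + z·y)·y = (3.43 + 2.1×1.72)×1.72 = 12.11 m²
P = b + 2y√(1+z²) = 3.43 + 2×1.72×√(1+2.1²) = 11.43 m
R = A/P = 12.11/11.43 = 1.060 m
n = (1/Q)·A·R^(2/3)·S^(1/2) = (1/19.0) × 12.11 × 1.039 × 0.05196 = 0.03443

0.0344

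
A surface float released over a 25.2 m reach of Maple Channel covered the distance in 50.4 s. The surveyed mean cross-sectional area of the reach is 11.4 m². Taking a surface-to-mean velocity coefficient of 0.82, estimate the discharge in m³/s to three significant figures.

4.67 m³/s

v_surface = L / t̄ = 25.2 / 50.4 = 0.5000 m/s
v_mean = 0.82 × 0.5000 = 0.4100 m/s
Q = A × v_mean = 11.4 × 0.4100 = 4.674 m³/s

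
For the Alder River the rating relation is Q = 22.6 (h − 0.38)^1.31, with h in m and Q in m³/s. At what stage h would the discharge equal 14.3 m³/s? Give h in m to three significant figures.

h − h₀ = (Q/C)^(1/b) = (14.3/22.6)^(1/1.31) = 0.7051 m
h = 0.38 + 0.7051 = 1.085 m

1.09 m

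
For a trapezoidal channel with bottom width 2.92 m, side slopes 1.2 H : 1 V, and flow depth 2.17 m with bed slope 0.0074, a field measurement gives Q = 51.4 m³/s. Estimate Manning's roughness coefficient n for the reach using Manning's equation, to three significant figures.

A = (b + z·y)·y = (2.92 + 1.2×2.17)×2.17 = 11.99 m²
P = b + 2y√(1+z²) = 2.92 + 2×2.17×√(1+1.2²) = 9.699 m
R = A/P = 11.99/9.699 = 1.236 m
n = (1/Q)·A·R^(2/3)·S^(1/2) = (1/51.4) × 11.99 × 1.152 × 0.08602 = 0.02310

0.0231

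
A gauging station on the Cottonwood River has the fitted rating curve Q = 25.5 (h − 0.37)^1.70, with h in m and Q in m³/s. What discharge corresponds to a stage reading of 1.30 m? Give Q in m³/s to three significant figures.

22.5 m³/s

Q = 25.5 × (1.30 − 0.37)^1.70 = 25.5 × 0.93^1.70 = 22.54 m³/s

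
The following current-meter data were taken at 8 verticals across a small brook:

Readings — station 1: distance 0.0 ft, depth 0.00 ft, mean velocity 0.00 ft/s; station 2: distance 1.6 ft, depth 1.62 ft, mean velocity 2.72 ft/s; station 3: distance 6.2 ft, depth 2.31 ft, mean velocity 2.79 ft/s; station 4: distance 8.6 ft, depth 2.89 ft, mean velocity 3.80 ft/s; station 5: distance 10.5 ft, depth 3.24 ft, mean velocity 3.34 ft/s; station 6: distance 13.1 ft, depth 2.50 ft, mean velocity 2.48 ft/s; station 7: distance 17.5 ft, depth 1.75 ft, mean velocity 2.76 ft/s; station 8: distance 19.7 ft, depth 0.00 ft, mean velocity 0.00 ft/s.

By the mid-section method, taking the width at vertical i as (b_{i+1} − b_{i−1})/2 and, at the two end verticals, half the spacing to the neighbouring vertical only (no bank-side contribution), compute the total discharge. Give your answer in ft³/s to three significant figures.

122 ft³/s

w_2 = (6.2 − 0.0)/2 = 3.1 ft; q_2 = 2.72 × 1.62 × 3.1 = 13.66 ft³/s
w_3 = (8.6 − 1.6)/2 = 3.5 ft; q_3 = 2.79 × 2.31 × 3.5 = 22.56 ft³/s
w_4 = (10.5 − 6.2)/2 = 2.15 ft; q_4 = 3.80 × 2.89 × 2.15 = 23.61 ft³/s
w_5 = (13.1 − 8.6)/2 = 2.25 ft; q_5 = 3.34 × 3.24 × 2.25 = 24.35 ft³/s
w_6 = (17.5 − 10.5)/2 = 3.5 ft; q_6 = 2.48 × 2.50 × 3.5 = 21.70 ft³/s
w_7 = (19.7 − 13.1)/2 = 3.3 ft; q_7 = 2.76 × 1.75 × 3.3 = 15.94 ft³/s
Stations 1, 8 contribute zero (depth or velocity is 0).
Q = Σ qᵢ = 121.8 ft³/s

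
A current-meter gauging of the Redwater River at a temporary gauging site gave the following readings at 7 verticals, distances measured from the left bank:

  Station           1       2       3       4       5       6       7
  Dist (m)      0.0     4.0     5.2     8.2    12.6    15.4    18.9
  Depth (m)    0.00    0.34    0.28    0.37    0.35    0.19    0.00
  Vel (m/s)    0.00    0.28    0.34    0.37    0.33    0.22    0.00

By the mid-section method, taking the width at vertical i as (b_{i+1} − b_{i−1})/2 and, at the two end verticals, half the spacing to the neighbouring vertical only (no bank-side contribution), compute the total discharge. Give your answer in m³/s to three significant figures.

1.50 m³/s

w_2 = (5.2 − 0.0)/2 = 2.6 m; q_2 = 0.28 × 0.34 × 2.6 = 0.2475 m³/s
w_3 = (8.2 − 4.0)/2 = 2.1 m; q_3 = 0.34 × 0.28 × 2.1 = 0.1999 m³/s
w_4 = (12.6 − 5.2)/2 = 3.7 m; q_4 = 0.37 × 0.37 × 3.7 = 0.5065 m³/s
w_5 = (15.4 − 8.2)/2 = 3.6 m; q_5 = 0.33 × 0.35 × 3.6 = 0.4158 m³/s
w_6 = (18.9 − 12.6)/2 = 3.15 m; q_6 = 0.22 × 0.19 × 3.15 = 0.1317 m³/s
Stations 1, 7 contribute zero (depth or velocity is 0).
Q = Σ qᵢ = 1.501 m³/s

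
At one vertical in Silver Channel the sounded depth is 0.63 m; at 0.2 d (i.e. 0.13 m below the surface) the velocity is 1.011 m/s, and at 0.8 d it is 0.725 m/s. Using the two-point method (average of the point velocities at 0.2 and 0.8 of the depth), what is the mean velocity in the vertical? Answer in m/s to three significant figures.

v̄ = (1.011 + 0.725) / 2 = 0.8680 m/s

0.868 m/s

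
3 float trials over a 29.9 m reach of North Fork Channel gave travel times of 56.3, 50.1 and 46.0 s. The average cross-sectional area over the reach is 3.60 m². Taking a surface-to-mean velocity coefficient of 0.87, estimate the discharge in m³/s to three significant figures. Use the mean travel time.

1.84 m³/s

t̄ = (56.3 + 50.1 + 46.0) / 3 = 50.8 s
v_surface = L / t̄ = 29.9 / 50.8 = 0.5886 m/s
v_mean = 0.87 × 0.5886 = 0.5121 m/s
Q = A × v_mean = 3.60 × 0.5121 = 1.843 m³/s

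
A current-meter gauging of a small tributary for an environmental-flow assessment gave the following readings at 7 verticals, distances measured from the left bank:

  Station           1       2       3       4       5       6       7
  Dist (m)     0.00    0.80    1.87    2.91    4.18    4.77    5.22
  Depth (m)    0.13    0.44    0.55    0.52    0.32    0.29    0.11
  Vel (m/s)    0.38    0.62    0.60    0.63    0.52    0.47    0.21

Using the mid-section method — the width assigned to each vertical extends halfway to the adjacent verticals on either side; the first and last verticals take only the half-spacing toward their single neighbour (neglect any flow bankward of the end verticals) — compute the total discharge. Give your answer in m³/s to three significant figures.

w_1 = (0.80 − 0.00)/2 = 0.4 m; q_1 = 0.38 × 0.13 × 0.4 = 0.01976 m³/s
w_2 = (1.87 − 0.00)/2 = 0.935 m; q_2 = 0.62 × 0.44 × 0.935 = 0.2551 m³/s
w_3 = (2.91 − 0.80)/2 = 1.055 m; q_3 = 0.60 × 0.55 × 1.055 = 0.3482 m³/s
w_4 = (4.18 − 1.87)/2 = 1.155 m; q_4 = 0.63 × 0.52 × 1.155 = 0.3784 m³/s
w_5 = (4.77 − 2.91)/2 = 0.93 m; q_5 = 0.52 × 0.32 × 0.93 = 0.1548 m³/s
w_6 = (5.22 − 4.18)/2 = 0.52 m; q_6 = 0.47 × 0.29 × 0.52 = 0.07088 m³/s
w_7 = (5.22 − 4.77)/2 = 0.225 m; q_7 = 0.21 × 0.11 × 0.225 = 0.005198 m³/s
Q = Σ qᵢ = 1.232 m³/s

1.23 m³/s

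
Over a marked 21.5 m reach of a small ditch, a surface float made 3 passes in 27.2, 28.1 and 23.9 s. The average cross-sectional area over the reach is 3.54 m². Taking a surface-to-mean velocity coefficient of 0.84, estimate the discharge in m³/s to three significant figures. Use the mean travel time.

t̄ = (27.2 + 28.1 + 23.9) / 3 = 26.4 s
v_surface = L / t̄ = 21.5 / 26.4 = 0.8144 m/s
v_mean = 0.84 × 0.8144 = 0.6841 m/s
Q = A × v_mean = 3.54 × 0.6841 = 2.422 m³/s

2.42 m³/s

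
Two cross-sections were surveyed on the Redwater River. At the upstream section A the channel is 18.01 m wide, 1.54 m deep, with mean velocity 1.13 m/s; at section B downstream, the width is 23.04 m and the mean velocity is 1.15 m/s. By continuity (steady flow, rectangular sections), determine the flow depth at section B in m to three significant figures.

1.18 m

Q = A₁V₁ = (18.01×1.54) × 1.13 = 31.34 m³/s
d₂ = Q/(b₂ V₂) = 31.34/(23.04×1.15) = 1.183 m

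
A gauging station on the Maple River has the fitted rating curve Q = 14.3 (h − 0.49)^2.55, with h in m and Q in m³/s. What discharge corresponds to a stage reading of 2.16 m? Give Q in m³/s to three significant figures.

52.9 m³/s

Q = 14.3 × (2.16 − 0.49)^2.55 = 14.3 × 1.67^2.55 = 52.88 m³/s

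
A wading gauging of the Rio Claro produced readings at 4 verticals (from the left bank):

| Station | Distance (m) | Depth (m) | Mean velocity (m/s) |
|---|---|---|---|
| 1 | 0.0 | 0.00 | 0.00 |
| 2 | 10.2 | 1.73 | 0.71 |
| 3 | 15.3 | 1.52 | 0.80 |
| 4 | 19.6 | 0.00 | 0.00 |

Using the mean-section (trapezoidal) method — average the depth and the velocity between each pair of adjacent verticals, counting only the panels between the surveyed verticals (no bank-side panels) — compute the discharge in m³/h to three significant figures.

Panel 1-2: Δb = 10.2 m, d̄ = (0.00+1.73)/2 = 0.865, v̄ = (0.00+0.71)/2 = 0.355 → q = 10.2×0.865×0.355 = 3.132 m³/s
Panel 2-3: Δb = 5.1 m, d̄ = (1.73+1.52)/2 = 1.625, v̄ = (0.71+0.80)/2 = 0.755 → q = 5.1×1.625×0.755 = 6.257 m³/s
Panel 3-4: Δb = 4.3 m, d̄ = (1.52+0.00)/2 = 0.76, v̄ = (0.80+0.00)/2 = 0.4 → q = 4.3×0.76×0.4 = 1.307 m³/s
Q = Σ q = 10.70 m³/s
= 10.70 × 3600 = 38510 m³/h

38500 m³/h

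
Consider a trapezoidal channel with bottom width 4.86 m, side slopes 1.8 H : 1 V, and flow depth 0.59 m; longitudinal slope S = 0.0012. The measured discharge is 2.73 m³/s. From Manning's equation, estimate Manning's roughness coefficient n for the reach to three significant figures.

0.0272

A = (b + z·y)·y = (4.86 + 1.8×0.59)×0.59 = 3.494 m²
P = b + 2y√(1+z²) = 4.86 + 2×0.59×√(1+1.8²) = 7.290 m
R = A/P = 3.494/7.290 = 0.4793 m
n = (1/Q)·A·R^(2/3)·S^(1/2) = (1/2.73) × 3.494 × 0.6125 × 0.03464 = 0.02715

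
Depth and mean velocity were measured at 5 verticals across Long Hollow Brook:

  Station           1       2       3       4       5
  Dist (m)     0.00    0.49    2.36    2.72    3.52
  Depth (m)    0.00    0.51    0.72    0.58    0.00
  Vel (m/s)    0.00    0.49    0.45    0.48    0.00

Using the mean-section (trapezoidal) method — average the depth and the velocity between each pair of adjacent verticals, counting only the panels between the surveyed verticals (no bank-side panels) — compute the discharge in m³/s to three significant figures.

0.736 m³/s

Panel 1-2: Δb = 0.49 m, d̄ = (0.00+0.51)/2 = 0.255, v̄ = (0.00+0.49)/2 = 0.245 → q = 0.49×0.255×0.245 = 0.03061 m³/s
Panel 2-3: Δb = 1.87 m, d̄ = (0.51+0.72)/2 = 0.615, v̄ = (0.49+0.45)/2 = 0.47 → q = 1.87×0.615×0.47 = 0.5405 m³/s
Panel 3-4: Δb = 0.36 m, d̄ = (0.72+0.58)/2 = 0.65, v̄ = (0.45+0.48)/2 = 0.465 → q = 0.36×0.65×0.465 = 0.1088 m³/s
Panel 4-5: Δb = 0.8 m, d̄ = (0.58+0.00)/2 = 0.29, v̄ = (0.48+0.00)/2 = 0.24 → q = 0.8×0.29×0.24 = 0.05568 m³/s
Q = Σ q = 0.7356 m³/s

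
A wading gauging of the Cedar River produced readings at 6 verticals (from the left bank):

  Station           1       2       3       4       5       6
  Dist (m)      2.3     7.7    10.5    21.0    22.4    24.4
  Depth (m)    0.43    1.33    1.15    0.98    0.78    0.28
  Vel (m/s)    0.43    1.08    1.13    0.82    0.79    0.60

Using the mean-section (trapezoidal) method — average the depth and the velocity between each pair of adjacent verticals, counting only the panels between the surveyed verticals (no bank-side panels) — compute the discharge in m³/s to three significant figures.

Panel 1-2: Δb = 5.4 m, d̄ = (0.43+1.33)/2 = 0.88, v̄ = (0.43+1.08)/2 = 0.755 → q = 5.4×0.88×0.755 = 3.588 m³/s
Panel 2-3: Δb = 2.8 m, d̄ = (1.33+1.15)/2 = 1.24, v̄ = (1.08+1.13)/2 = 1.105 → q = 2.8×1.24×1.105 = 3.837 m³/s
Panel 3-4: Δb = 10.5 m, d̄ = (1.15+0.98)/2 = 1.065, v̄ = (1.13+0.82)/2 = 0.975 → q = 10.5×1.065×0.975 = 10.90 m³/s
Panel 4-5: Δb = 1.4 m, d̄ = (0.98+0.78)/2 = 0.88, v̄ = (0.82+0.79)/2 = 0.805 → q = 1.4×0.88×0.805 = 0.9918 m³/s
Panel 5-6: Δb = 2 m, d̄ = (0.78+0.28)/2 = 0.53, v̄ = (0.79+0.60)/2 = 0.695 → q = 2×0.53×0.695 = 0.7367 m³/s
Q = Σ q = 20.06 m³/s

20.1 m³/s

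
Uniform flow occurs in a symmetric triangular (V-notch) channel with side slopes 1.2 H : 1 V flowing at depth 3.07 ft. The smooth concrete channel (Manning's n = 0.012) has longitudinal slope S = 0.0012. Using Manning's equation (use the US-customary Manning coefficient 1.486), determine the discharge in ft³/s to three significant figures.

A = z·y² = 1.2×3.07² = 11.31 ft²
P = 2y√(1+z²) = 2×3.07×√(1+1.2²) = 9.591 ft
R = A/P = 11.31/9.591 = 1.179 ft
Q = (1.486/n)·A·R^(2/3)·S^(1/2) = (1.486/0.012) × 11.31 × 1.179^(2/3) × 0.0012^(1/2) = 54.15 ft³/s

54.2 ft³/s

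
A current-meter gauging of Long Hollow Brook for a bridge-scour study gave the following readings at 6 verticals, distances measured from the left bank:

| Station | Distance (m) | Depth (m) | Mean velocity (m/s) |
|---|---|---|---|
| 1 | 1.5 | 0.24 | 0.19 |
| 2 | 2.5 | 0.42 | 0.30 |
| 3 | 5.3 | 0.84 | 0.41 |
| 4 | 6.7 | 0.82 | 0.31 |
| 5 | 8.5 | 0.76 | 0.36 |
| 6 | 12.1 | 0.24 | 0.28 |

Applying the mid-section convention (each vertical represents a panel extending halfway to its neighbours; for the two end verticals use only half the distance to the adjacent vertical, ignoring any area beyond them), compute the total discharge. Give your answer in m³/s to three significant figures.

w_1 = (2.5 − 1.5)/2 = 0.5 m; q_1 = 0.19 × 0.24 × 0.5 = 0.02280 m³/s
w_2 = (5.3 − 1.5)/2 = 1.9 m; q_2 = 0.30 × 0.42 × 1.9 = 0.2394 m³/s
w_3 = (6.7 − 2.5)/2 = 2.1 m; q_3 = 0.41 × 0.84 × 2.1 = 0.7232 m³/s
w_4 = (8.5 − 5.3)/2 = 1.6 m; q_4 = 0.31 × 0.82 × 1.6 = 0.4067 m³/s
w_5 = (12.1 − 6.7)/2 = 2.7 m; q_5 = 0.36 × 0.76 × 2.7 = 0.7387 m³/s
w_6 = (12.1 − 8.5)/2 = 1.8 m; q_6 = 0.28 × 0.24 × 1.8 = 0.1210 m³/s
Q = Σ qᵢ = 2.252 m³/s

2.25 m³/s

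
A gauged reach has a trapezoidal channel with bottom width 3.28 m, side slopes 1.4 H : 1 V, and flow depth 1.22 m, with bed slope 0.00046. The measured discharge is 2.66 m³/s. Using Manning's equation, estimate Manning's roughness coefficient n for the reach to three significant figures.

A = (b + z·y)·y = (3.28 + 1.4×1.22)×1.22 = 6.085 m²
P = b + 2y√(1+z²) = 3.28 + 2×1.22×√(1+1.4²) = 7.478 m
R = A/P = 6.085/7.478 = 0.8138 m
n = (1/Q)·A·R^(2/3)·S^(1/2) = (1/2.66) × 6.085 × 0.8716 × 0.02145 = 0.04277

0.0428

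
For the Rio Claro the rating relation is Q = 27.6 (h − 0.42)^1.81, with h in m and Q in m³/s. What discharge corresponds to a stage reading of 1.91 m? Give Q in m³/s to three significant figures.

56.8 m³/s

Q = 27.6 × (1.91 − 0.42)^1.81 = 27.6 × 1.49^1.81 = 56.80 m³/s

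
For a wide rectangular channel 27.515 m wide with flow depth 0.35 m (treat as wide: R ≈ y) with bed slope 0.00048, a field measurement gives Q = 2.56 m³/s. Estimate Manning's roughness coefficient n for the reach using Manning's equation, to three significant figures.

A = b·y = 27.515 × 0.35 = 9.630 m²
Wide channel: R ≈ y = 0.35 m
n = (1/Q)·A·R^(2/3)·S^(1/2) = (1/2.56) × 9.630 × 0.4966 × 0.02191 = 0.04093

0.0409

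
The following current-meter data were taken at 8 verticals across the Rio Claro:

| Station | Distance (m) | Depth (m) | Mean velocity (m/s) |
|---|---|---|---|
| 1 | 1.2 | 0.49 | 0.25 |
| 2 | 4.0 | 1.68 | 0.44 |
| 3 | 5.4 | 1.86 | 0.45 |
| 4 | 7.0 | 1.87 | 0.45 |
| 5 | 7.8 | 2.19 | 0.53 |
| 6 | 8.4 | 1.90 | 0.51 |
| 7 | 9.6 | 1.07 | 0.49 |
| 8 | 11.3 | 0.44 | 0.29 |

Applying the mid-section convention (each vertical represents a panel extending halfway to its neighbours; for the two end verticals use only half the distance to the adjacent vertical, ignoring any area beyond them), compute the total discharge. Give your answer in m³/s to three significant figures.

w_1 = (4.0 − 1.2)/2 = 1.4 m; q_1 = 0.25 × 0.49 × 1.4 = 0.1715 m³/s
w_2 = (5.4 − 1.2)/2 = 2.1 m; q_2 = 0.44 × 1.68 × 2.1 = 1.552 m³/s
w_3 = (7.0 − 4.0)/2 = 1.5 m; q_3 = 0.45 × 1.86 × 1.5 = 1.256 m³/s
w_4 = (7.8 − 5.4)/2 = 1.2 m; q_4 = 0.45 × 1.87 × 1.2 = 1.010 m³/s
w_5 = (8.4 − 7.0)/2 = 0.7 m; q_5 = 0.53 × 2.19 × 0.7 = 0.8125 m³/s
w_6 = (9.6 − 7.8)/2 = 0.9 m; q_6 = 0.51 × 1.90 × 0.9 = 0.8721 m³/s
w_7 = (11.3 − 8.4)/2 = 1.45 m; q_7 = 0.49 × 1.07 × 1.45 = 0.7602 m³/s
w_8 = (11.3 − 9.6)/2 = 0.85 m; q_8 = 0.29 × 0.44 × 0.85 = 0.1085 m³/s
Q = Σ qᵢ = 6.542 m³/s

6.54 m³/s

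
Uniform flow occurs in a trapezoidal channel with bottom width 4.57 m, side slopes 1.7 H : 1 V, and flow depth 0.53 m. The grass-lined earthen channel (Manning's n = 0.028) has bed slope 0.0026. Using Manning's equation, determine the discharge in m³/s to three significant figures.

3.03 m³/s

A = (b + z·y)·y = (4.57 + 1.7×0.53)×0.53 = 2.900 m²
P = b + 2y√(1+z²) = 4.57 + 2×0.53×√(1+1.7²) = 6.661 m
R = A/P = 2.900/6.661 = 0.4353 m
Q = (1/n)·A·R^(2/3)·S^(1/2) = (1/0.028) × 2.900 × 0.4353^(2/3) × 0.0026^(1/2) = 3.033 m³/s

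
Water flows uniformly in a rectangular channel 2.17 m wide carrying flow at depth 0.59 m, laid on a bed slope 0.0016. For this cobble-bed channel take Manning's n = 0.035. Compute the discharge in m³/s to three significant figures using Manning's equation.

0.771 m³/s

A = b·y = 2.17 × 0.59 = 1.280 m²
P = b + 2y = 2.17 + 2×0.59 = 3.350 m
R = A/P = 1.280/3.350 = 0.3822 m
Q = (1/n)·A·R^(2/3)·S^(1/2) = (1/0.035) × 1.280 × 0.3822^(2/3) × 0.0016^(1/2) = 0.7706 m³/s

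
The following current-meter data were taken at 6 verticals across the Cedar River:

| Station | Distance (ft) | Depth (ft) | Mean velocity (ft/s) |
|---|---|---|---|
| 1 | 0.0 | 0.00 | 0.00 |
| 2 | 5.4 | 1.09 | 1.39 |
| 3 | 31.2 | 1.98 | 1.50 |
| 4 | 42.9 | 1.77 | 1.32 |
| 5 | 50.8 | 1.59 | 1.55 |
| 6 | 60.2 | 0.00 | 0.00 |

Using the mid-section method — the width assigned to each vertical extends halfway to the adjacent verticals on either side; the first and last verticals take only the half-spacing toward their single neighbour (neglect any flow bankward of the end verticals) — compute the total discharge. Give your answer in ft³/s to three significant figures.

124 ft³/s

w_2 = (31.2 − 0.0)/2 = 15.6 ft; q_2 = 1.39 × 1.09 × 15.6 = 23.64 ft³/s
w_3 = (42.9 − 5.4)/2 = 18.75 ft; q_3 = 1.50 × 1.98 × 18.75 = 55.69 ft³/s
w_4 = (50.8 − 31.2)/2 = 9.8 ft; q_4 = 1.32 × 1.77 × 9.8 = 22.90 ft³/s
w_5 = (60.2 − 42.9)/2 = 8.65 ft; q_5 = 1.55 × 1.59 × 8.65 = 21.32 ft³/s
Stations 1, 6 contribute zero (depth or velocity is 0).
Q = Σ qᵢ = 123.5 ft³/s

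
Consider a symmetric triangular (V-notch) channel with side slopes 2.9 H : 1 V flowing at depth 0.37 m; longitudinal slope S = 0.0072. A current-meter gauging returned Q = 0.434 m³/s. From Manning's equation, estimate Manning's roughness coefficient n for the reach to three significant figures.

A = z·y² = 2.9×0.37² = 0.3970 m²
P = 2y√(1+z²) = 2×0.37×√(1+2.9²) = 2.270 m
R = A/P = 0.3970/2.270 = 0.1749 m
n = (1/Q)·A·R^(2/3)·S^(1/2) = (1/0.434) × 0.3970 × 0.3127 × 0.08485 = 0.02428

0.0243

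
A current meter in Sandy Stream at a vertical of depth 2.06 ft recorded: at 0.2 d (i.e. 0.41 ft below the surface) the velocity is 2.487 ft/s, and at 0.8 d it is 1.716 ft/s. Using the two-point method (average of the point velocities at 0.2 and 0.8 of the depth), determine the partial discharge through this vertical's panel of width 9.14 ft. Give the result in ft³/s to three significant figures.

v̄ = (2.487 + 1.716) / 2 = 2.102 ft/s
q = v̄ × d × w = 2.102 × 2.06 × 9.14 = 39.57 ft³/s

39.6 ft³/s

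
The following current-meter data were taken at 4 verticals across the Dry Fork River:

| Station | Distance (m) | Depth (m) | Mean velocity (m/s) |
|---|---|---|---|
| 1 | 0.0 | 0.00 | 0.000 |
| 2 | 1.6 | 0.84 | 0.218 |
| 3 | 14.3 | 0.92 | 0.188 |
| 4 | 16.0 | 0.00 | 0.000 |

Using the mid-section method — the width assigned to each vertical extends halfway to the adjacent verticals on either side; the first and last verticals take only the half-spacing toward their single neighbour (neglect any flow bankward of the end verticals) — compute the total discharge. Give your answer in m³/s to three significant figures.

2.55 m³/s

w_2 = (14.3 − 0.0)/2 = 7.15 m; q_2 = 0.218 × 0.84 × 7.15 = 1.309 m³/s
w_3 = (16.0 − 1.6)/2 = 7.2 m; q_3 = 0.188 × 0.92 × 7.2 = 1.245 m³/s
Stations 1, 4 contribute zero (depth or velocity is 0).
Q = Σ qᵢ = 2.555 m³/s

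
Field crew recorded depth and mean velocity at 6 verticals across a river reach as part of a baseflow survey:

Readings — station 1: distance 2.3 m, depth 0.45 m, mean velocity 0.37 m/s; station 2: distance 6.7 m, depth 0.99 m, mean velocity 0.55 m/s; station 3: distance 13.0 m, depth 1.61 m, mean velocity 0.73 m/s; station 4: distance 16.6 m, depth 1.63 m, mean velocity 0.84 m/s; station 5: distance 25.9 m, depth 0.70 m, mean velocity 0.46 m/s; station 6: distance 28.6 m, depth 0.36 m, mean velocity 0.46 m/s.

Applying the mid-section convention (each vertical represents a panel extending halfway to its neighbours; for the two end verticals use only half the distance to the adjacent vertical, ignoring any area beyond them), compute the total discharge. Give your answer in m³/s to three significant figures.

w_1 = (6.7 − 2.3)/2 = 2.2 m; q_1 = 0.37 × 0.45 × 2.2 = 0.3663 m³/s
w_2 = (13.0 − 2.3)/2 = 5.35 m; q_2 = 0.55 × 0.99 × 5.35 = 2.913 m³/s
w_3 = (16.6 − 6.7)/2 = 4.95 m; q_3 = 0.73 × 1.61 × 4.95 = 5.818 m³/s
w_4 = (25.9 − 13.0)/2 = 6.45 m; q_4 = 0.84 × 1.63 × 6.45 = 8.831 m³/s
w_5 = (28.6 − 16.6)/2 = 6 m; q_5 = 0.46 × 0.70 × 6 = 1.932 m³/s
w_6 = (28.6 − 25.9)/2 = 1.35 m; q_6 = 0.46 × 0.36 × 1.35 = 0.2236 m³/s
Q = Σ qᵢ = 20.08 m³/s

20.1 m³/s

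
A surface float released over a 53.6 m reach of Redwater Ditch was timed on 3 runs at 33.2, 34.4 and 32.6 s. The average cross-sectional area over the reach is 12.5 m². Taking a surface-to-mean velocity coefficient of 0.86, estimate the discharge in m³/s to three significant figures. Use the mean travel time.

17.3 m³/s

t̄ = (33.2 + 34.4 + 32.6) / 3 = 33.4 s
v_surface = L / t̄ = 53.6 / 33.4 = 1.605 m/s
v_mean = 0.86 × 1.605 = 1.380 m/s
Q = A × v_mean = 12.5 × 1.380 = 17.25 m³/s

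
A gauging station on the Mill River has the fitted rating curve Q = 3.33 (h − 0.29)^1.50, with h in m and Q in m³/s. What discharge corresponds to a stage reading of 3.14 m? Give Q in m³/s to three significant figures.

16.0 m³/s

Q = 3.33 × (3.14 − 0.29)^1.50 = 3.33 × 2.85^1.50 = 16.02 m³/s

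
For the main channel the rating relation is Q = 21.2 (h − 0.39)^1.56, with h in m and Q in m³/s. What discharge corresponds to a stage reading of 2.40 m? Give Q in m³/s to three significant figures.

Q = 21.2 × (2.40 − 0.39)^1.56 = 21.2 × 2.01^1.56 = 63.00 m³/s

63.0 m³/s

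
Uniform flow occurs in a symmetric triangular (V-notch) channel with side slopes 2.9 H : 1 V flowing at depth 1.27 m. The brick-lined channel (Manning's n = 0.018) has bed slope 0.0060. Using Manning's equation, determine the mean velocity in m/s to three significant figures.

A = z·y² = 2.9×1.27² = 4.677 m²
P = 2y√(1+z²) = 2×1.27×√(1+2.9²) = 7.792 m
R = A/P = 4.677/7.792 = 0.6003 m
Q = (1/n)·A·R^(2/3)·S^(1/2) = (1/0.018) × 4.677 × 0.6003^(2/3) × 0.0060^(1/2) = 14.32 m³/s
V = Q/A = 14.32/4.677 = 3.062 m/s

3.06 m/s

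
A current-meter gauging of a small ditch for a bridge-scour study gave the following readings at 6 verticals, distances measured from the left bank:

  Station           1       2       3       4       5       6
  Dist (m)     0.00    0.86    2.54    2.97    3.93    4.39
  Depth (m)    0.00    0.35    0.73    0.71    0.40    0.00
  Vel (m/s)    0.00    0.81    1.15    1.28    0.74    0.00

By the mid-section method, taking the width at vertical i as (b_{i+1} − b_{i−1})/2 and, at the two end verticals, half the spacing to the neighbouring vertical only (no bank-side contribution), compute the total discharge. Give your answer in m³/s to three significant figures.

w_2 = (2.54 − 0.00)/2 = 1.27 m; q_2 = 0.81 × 0.35 × 1.27 = 0.3600 m³/s
w_3 = (2.97 − 0.86)/2 = 1.055 m; q_3 = 1.15 × 0.73 × 1.055 = 0.8857 m³/s
w_4 = (3.93 − 2.54)/2 = 0.695 m; q_4 = 1.28 × 0.71 × 0.695 = 0.6316 m³/s
w_5 = (4.39 − 2.97)/2 = 0.71 m; q_5 = 0.74 × 0.40 × 0.71 = 0.2102 m³/s
Stations 1, 6 contribute zero (depth or velocity is 0).
Q = Σ qᵢ = 2.087 m³/s

2.09 m³/s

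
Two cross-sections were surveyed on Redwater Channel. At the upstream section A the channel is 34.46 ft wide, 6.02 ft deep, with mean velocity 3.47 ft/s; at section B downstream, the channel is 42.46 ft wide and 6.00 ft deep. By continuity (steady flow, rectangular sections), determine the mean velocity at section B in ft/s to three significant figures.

2.83 ft/s

Q = A₁V₁ = (34.46×6.02) × 3.47 = 719.8 ft³/s
A₂ = 42.46 × 6.00 = 254.8 ft²
V₂ = Q/A₂ = 719.8/254.8 = 2.826 ft/s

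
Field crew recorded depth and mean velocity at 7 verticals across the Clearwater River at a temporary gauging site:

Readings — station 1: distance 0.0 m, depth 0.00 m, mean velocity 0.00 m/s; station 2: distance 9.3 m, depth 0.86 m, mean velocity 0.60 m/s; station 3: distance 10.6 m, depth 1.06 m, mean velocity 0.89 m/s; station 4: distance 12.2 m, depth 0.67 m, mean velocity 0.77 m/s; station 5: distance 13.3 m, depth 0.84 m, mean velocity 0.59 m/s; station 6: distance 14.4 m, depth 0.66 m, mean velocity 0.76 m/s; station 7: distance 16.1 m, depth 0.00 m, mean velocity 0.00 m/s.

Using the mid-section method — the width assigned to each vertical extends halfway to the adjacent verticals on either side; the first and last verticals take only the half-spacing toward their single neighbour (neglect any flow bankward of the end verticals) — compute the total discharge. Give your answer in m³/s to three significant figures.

6.05 m³/s

w_2 = (10.6 − 0.0)/2 = 5.3 m; q_2 = 0.60 × 0.86 × 5.3 = 2.735 m³/s
w_3 = (12.2 − 9.3)/2 = 1.45 m; q_3 = 0.89 × 1.06 × 1.45 = 1.368 m³/s
w_4 = (13.3 − 10.6)/2 = 1.35 m; q_4 = 0.77 × 0.67 × 1.35 = 0.6965 m³/s
w_5 = (14.4 − 12.2)/2 = 1.1 m; q_5 = 0.59 × 0.84 × 1.1 = 0.5452 m³/s
w_6 = (16.1 − 13.3)/2 = 1.4 m; q_6 = 0.76 × 0.66 × 1.4 = 0.7022 m³/s
Stations 1, 7 contribute zero (depth or velocity is 0).
Q = Σ qᵢ = 6.047 m³/s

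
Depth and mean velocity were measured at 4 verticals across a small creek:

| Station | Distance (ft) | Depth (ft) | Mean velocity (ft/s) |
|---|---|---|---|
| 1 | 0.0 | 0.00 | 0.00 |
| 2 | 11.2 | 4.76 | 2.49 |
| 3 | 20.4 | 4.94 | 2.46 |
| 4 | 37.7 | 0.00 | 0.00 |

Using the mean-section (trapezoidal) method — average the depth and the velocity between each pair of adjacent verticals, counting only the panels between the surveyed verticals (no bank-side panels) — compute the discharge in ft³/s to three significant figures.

Panel 1-2: Δb = 11.2 ft, d̄ = (0.00+4.76)/2 = 2.38, v̄ = (0.00+2.49)/2 = 1.245 → q = 11.2×2.38×1.245 = 33.19 ft³/s
Panel 2-3: Δb = 9.2 ft, d̄ = (4.76+4.94)/2 = 4.85, v̄ = (2.49+2.46)/2 = 2.475 → q = 9.2×4.85×2.475 = 110.4 ft³/s
Panel 3-4: Δb = 17.3 ft, d̄ = (4.94+0.00)/2 = 2.47, v̄ = (2.46+0.00)/2 = 1.23 → q = 17.3×2.47×1.23 = 52.56 ft³/s
Q = Σ q = 196.2 ft³/s

196 ft³/s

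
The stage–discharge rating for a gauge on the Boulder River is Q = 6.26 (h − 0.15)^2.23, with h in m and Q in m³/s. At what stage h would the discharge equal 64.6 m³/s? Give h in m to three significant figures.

h − h₀ = (Q/C)^(1/b) = (64.6/6.26)^(1/2.23) = 2.848 m
h = 0.15 + 2.848 = 2.998 m

3.00 m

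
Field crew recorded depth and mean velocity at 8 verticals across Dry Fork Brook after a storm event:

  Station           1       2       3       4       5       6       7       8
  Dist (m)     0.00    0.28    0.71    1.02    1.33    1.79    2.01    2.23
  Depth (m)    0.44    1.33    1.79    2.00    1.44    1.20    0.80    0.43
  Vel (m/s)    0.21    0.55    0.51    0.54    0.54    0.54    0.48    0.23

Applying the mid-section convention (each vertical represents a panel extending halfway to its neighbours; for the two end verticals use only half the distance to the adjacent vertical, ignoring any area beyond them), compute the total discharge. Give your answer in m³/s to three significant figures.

1.56 m³/s

w_1 = (0.28 − 0.00)/2 = 0.14 m; q_1 = 0.21 × 0.44 × 0.14 = 0.01294 m³/s
w_2 = (0.71 − 0.00)/2 = 0.355 m; q_2 = 0.55 × 1.33 × 0.355 = 0.2597 m³/s
w_3 = (1.02 − 0.28)/2 = 0.37 m; q_3 = 0.51 × 1.79 × 0.37 = 0.3378 m³/s
w_4 = (1.33 − 0.71)/2 = 0.31 m; q_4 = 0.54 × 2.00 × 0.31 = 0.3348 m³/s
w_5 = (1.79 − 1.02)/2 = 0.385 m; q_5 = 0.54 × 1.44 × 0.385 = 0.2994 m³/s
w_6 = (2.01 − 1.33)/2 = 0.34 m; q_6 = 0.54 × 1.20 × 0.34 = 0.2203 m³/s
w_7 = (2.23 − 1.79)/2 = 0.22 m; q_7 = 0.48 × 0.80 × 0.22 = 0.08448 m³/s
w_8 = (2.23 − 2.01)/2 = 0.11 m; q_8 = 0.23 × 0.43 × 0.11 = 0.01088 m³/s
Q = Σ qᵢ = 1.560 m³/s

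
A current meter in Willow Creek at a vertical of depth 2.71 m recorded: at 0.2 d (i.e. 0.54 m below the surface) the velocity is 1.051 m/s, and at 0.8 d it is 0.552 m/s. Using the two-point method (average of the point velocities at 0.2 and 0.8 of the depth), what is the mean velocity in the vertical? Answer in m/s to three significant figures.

0.802 m/s

v̄ = (1.051 + 0.552) / 2 = 0.8015 m/s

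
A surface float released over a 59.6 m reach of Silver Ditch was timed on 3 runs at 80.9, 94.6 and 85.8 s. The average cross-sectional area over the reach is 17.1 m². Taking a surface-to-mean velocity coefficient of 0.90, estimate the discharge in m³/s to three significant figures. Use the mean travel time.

10.5 m³/s

t̄ = (80.9 + 94.6 + 85.8) / 3 = 87.1 s
v_surface = L / t̄ = 59.6 / 87.1 = 0.6843 m/s
v_mean = 0.90 × 0.6843 = 0.6158 m/s
Q = A × v_mean = 17.1 × 0.6158 = 10.53 m³/s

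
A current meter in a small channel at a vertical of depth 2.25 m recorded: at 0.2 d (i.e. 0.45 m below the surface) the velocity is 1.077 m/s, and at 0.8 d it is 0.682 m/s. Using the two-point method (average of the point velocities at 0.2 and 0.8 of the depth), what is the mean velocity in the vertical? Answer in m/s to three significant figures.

v̄ = (1.077 + 0.682) / 2 = 0.8795 m/s

0.880 m/s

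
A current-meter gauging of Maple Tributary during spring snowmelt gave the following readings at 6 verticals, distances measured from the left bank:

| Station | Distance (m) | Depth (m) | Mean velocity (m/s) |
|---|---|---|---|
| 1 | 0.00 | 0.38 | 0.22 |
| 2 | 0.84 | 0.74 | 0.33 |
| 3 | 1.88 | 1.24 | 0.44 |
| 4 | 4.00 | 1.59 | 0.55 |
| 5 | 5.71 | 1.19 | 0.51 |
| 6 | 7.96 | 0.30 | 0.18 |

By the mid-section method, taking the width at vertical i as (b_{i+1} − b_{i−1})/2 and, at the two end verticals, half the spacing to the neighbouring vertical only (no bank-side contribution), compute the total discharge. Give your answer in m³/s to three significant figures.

w_1 = (0.84 − 0.00)/2 = 0.42 m; q_1 = 0.22 × 0.38 × 0.42 = 0.03511 m³/s
w_2 = (1.88 − 0.00)/2 = 0.94 m; q_2 = 0.33 × 0.74 × 0.94 = 0.2295 m³/s
w_3 = (4.00 − 0.84)/2 = 1.58 m; q_3 = 0.44 × 1.24 × 1.58 = 0.8620 m³/s
w_4 = (5.71 − 1.88)/2 = 1.915 m; q_4 = 0.55 × 1.59 × 1.915 = 1.675 m³/s
w_5 = (7.96 − 4.00)/2 = 1.98 m; q_5 = 0.51 × 1.19 × 1.98 = 1.202 m³/s
w_6 = (7.96 − 5.71)/2 = 1.125 m; q_6 = 0.18 × 0.30 × 1.125 = 0.06075 m³/s
Q = Σ qᵢ = 4.064 m³/s

4.06 m³/s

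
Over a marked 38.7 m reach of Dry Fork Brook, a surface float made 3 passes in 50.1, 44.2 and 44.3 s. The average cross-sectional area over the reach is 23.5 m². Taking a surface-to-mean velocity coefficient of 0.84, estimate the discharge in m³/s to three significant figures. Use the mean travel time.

16.5 m³/s

t̄ = (50.1 + 44.2 + 44.3) / 3 = 46.2 s
v_surface = L / t̄ = 38.7 / 46.2 = 0.8377 m/s
v_mean = 0.84 × 0.8377 = 0.7036 m/s
Q = A × v_mean = 23.5 × 0.7036 = 16.54 m³/s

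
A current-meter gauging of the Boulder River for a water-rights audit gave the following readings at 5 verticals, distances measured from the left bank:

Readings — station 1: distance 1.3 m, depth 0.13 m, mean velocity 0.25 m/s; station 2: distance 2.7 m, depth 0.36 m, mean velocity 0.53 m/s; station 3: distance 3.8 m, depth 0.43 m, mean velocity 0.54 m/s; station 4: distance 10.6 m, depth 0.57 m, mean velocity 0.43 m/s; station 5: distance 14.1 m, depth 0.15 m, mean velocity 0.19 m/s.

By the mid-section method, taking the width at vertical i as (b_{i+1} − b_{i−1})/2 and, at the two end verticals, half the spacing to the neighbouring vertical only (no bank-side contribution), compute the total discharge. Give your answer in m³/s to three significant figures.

2.49 m³/s

w_1 = (2.7 − 1.3)/2 = 0.7 m; q_1 = 0.25 × 0.13 × 0.7 = 0.02275 m³/s
w_2 = (3.8 − 1.3)/2 = 1.25 m; q_2 = 0.53 × 0.36 × 1.25 = 0.2385 m³/s
w_3 = (10.6 − 2.7)/2 = 3.95 m; q_3 = 0.54 × 0.43 × 3.95 = 0.9172 m³/s
w_4 = (14.1 − 3.8)/2 = 5.15 m; q_4 = 0.43 × 0.57 × 5.15 = 1.262 m³/s
w_5 = (14.1 − 10.6)/2 = 1.75 m; q_5 = 0.19 × 0.15 × 1.75 = 0.04988 m³/s
Q = Σ qᵢ = 2.491 m³/s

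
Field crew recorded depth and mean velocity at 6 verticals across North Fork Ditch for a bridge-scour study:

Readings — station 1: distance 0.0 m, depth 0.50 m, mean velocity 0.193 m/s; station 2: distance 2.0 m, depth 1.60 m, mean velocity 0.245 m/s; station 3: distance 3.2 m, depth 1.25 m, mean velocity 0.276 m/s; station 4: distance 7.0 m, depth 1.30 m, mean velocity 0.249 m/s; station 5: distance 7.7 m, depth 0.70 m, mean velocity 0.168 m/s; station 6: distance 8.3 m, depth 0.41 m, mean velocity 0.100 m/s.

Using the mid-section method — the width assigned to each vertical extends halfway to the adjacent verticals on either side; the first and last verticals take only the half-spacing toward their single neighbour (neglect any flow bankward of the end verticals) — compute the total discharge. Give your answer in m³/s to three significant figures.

2.40 m³/s

w_1 = (2.0 − 0.0)/2 = 1 m; q_1 = 0.193 × 0.50 × 1 = 0.09650 m³/s
w_2 = (3.2 − 0.0)/2 = 1.6 m; q_2 = 0.245 × 1.60 × 1.6 = 0.6272 m³/s
w_3 = (7.0 − 2.0)/2 = 2.5 m; q_3 = 0.276 × 1.25 × 2.5 = 0.8625 m³/s
w_4 = (7.7 − 3.2)/2 = 2.25 m; q_4 = 0.249 × 1.30 × 2.25 = 0.7283 m³/s
w_5 = (8.3 − 7.0)/2 = 0.65 m; q_5 = 0.168 × 0.70 × 0.65 = 0.07644 m³/s
w_6 = (8.3 − 7.7)/2 = 0.3 m; q_6 = 0.100 × 0.41 × 0.3 = 0.01230 m³/s
Q = Σ qᵢ = 2.403 m³/s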